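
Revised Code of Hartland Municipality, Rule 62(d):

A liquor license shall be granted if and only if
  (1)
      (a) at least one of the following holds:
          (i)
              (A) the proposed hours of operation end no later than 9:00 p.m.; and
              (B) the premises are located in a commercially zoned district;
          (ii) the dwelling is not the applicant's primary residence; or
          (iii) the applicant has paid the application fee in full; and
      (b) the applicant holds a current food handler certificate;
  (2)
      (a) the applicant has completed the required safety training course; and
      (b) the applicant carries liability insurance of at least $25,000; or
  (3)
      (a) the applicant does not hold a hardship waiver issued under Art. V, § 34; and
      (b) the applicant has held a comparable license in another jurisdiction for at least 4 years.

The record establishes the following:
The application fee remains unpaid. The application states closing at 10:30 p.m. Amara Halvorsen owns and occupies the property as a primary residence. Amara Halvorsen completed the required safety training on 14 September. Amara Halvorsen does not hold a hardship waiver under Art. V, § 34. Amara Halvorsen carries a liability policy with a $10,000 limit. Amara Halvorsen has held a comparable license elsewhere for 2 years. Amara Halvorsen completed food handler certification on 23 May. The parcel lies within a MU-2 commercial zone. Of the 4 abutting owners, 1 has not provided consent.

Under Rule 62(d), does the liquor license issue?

(A) closes by 9 p.m. — not satisfied.
(B) commercially zoned — satisfied.
So (i) is not satisfied (F AND T).
(ii) not (primary residence) — not met.
(iii) fee paid — fails.
So (a) is not satisfied (F OR F OR F).
(b) food handler cert. — satisfied.
(1) = F AND T = false.
(a) safety training — satisfied.
(b) insurance ≥ $25,000 — not satisfied.
(2): T AND F → false.
(a) not (hardship waiver) — satisfied.
(b) prior license ≥ 4 yr — not satisfied.
(3): T AND F → false.
Overall = F OR F OR F = false.

No — denied.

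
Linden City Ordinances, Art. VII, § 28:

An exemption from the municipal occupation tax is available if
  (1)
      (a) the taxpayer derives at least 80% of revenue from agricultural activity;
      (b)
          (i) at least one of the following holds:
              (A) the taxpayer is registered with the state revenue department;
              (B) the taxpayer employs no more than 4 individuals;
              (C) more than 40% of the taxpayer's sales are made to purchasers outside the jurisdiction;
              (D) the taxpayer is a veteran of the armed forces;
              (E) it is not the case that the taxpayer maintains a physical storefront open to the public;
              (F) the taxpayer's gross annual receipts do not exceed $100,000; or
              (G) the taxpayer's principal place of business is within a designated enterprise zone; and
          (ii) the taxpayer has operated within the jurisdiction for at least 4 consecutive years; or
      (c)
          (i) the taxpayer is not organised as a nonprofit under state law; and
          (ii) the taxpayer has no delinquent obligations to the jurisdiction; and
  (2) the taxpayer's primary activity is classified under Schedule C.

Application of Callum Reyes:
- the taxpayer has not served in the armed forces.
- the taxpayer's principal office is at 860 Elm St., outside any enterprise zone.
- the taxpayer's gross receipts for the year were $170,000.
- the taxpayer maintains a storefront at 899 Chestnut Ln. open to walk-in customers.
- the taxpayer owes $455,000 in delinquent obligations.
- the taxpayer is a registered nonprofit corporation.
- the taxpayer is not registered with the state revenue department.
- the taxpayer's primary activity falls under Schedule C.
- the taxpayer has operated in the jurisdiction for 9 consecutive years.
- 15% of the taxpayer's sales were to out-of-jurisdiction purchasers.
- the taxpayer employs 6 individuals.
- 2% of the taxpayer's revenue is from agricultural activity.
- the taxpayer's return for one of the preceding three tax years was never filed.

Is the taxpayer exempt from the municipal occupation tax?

No — not exempt.

(a) ≥80% agricultural — fails.
(A) state-registered — not met.
(B) ≤ 4 employees — not met.
(C) >40% out-of-jur. sales — fails.
(D) veteran — not met.
(E) not (has storefront) — not satisfied.
(F) receipts ≤ $100,000 — fails.
(G) in enterprise zone — fails.
(i) = F OR F OR F OR F OR F OR F OR F = false.
(ii) ≥ 4 yrs in jurisdiction — satisfied.
(b) = F AND T = false.
(i) not (nonprofit) — not satisfied.
(ii) no delinquency — fails.
So (c) is not satisfied (F AND F).
So (1) is not satisfied (F OR F OR F).
(2) Schedule C activity — met.
So Overall is not satisfied (F AND T).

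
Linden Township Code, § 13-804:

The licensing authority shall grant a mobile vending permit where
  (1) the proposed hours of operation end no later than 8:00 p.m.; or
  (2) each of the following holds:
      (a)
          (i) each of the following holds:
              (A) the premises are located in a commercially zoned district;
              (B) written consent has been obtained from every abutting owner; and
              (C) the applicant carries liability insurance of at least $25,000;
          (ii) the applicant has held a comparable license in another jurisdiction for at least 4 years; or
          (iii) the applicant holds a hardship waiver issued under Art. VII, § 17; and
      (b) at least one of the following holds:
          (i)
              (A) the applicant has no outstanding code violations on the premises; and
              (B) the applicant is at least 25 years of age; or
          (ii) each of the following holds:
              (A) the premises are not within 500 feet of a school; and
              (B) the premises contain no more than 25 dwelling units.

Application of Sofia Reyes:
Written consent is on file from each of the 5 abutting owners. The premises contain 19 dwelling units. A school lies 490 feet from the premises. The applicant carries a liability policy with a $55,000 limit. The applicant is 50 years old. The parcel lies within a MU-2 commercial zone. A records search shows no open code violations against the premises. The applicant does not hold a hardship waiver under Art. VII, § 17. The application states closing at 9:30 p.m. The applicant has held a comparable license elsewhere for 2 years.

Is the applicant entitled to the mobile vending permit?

Yes — granted.

(1) closes by 8 p.m. — not satisfied.
(A) commercially zoned — holds.
(B) all abutters consent — holds.
(C) insurance ≥ $25,000 — met.
(i) = T AND T AND T = true.
(ii) prior license ≥ 4 yr — not satisfied.
(iii) hardship waiver — fails.
(a): T OR F OR F → true.
(A) no code violations — satisfied.
(B) age ≥ 25 — holds.
(i): T AND T → true.
(A) ≥500 ft from school — not satisfied.
(B) ≤ 25 units — holds.
So (ii) is not satisfied (F AND T).
So (b) is satisfied (T OR F).
(2) = T AND T = true.
So Overall is satisfied (F OR T).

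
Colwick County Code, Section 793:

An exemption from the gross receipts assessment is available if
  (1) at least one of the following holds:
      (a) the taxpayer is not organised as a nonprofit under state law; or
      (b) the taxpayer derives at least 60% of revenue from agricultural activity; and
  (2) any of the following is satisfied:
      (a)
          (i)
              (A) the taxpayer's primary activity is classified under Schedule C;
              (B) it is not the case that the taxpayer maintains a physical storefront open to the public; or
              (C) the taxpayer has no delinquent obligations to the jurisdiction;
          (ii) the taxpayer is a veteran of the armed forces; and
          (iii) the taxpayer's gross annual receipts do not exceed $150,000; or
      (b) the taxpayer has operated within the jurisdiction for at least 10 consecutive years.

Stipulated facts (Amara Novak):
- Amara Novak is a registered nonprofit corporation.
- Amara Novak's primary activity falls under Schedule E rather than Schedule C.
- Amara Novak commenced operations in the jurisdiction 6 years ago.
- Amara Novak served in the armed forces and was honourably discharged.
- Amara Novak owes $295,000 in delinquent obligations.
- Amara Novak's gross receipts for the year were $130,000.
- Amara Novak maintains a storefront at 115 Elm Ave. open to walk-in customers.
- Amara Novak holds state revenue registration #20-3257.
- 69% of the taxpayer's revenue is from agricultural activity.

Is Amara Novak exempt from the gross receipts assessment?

(a) not (nonprofit) — not satisfied.
(b) ≥60% agricultural — met.
(1): F OR T → true.
(A) Schedule C activity — not satisfied.
(B) not (has storefront) — fails.
(C) no delinquency — fails.
So (i) is not satisfied (F OR F OR F).
(ii) veteran — met.
(iii) receipts ≤ $150,000 — satisfied.
(a): F AND T AND T → false.
(b) ≥ 10 yrs in jurisdiction — not satisfied.
(2): F OR F → false.
So Overall is not satisfied (T AND F).

No — not exempt.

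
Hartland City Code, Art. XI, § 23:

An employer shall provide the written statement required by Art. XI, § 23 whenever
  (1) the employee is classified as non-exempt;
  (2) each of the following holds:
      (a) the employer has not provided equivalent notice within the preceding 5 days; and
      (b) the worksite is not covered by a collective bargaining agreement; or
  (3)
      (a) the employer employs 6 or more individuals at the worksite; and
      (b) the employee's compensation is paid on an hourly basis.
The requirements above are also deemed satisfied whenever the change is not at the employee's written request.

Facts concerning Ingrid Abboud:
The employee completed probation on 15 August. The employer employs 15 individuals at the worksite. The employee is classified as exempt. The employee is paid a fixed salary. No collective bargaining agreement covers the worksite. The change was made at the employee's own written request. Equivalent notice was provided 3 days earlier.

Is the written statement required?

(1) non-exempt — fails.
(a) no recent notice — not satisfied.
(b) no CBA — holds.
(2): F AND T → false.
(a) ≥ 6 at site — satisfied.
(b) hourly-paid — fails.
(3): T AND F → false.
Overall = F OR F OR F = false.
Exception (not employee-requested) — not satisfied.
Result: main false OR exception false → false.

No — not required.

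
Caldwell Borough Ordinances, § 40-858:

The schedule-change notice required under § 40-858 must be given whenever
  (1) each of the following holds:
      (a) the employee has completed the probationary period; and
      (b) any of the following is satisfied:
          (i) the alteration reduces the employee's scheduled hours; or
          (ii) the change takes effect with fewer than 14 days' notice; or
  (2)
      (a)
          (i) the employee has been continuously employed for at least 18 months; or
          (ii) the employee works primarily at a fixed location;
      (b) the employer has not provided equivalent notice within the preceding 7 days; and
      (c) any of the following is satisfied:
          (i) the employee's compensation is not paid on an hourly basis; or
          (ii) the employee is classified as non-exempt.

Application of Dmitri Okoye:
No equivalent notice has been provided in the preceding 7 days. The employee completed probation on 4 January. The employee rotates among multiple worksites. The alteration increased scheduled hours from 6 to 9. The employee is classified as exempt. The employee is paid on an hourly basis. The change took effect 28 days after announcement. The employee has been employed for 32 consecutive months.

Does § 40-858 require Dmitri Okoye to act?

(a) past probation — satisfied.
(i) hours reduced — not met.
(ii) < 14 days' notice — not met.
(b): F OR F → false.
So (1) is not satisfied (T AND F).
(i) tenure ≥ 18 mo. — met.
(ii) fixed location — fails.
So (a) is satisfied (T OR F).
(b) no recent notice — satisfied.
(i) not (hourly-paid) — not satisfied.
(ii) non-exempt — not met.
(c): F OR F → false.
(2) = T AND T AND F = false.
Overall: F OR F → false.

No — not required.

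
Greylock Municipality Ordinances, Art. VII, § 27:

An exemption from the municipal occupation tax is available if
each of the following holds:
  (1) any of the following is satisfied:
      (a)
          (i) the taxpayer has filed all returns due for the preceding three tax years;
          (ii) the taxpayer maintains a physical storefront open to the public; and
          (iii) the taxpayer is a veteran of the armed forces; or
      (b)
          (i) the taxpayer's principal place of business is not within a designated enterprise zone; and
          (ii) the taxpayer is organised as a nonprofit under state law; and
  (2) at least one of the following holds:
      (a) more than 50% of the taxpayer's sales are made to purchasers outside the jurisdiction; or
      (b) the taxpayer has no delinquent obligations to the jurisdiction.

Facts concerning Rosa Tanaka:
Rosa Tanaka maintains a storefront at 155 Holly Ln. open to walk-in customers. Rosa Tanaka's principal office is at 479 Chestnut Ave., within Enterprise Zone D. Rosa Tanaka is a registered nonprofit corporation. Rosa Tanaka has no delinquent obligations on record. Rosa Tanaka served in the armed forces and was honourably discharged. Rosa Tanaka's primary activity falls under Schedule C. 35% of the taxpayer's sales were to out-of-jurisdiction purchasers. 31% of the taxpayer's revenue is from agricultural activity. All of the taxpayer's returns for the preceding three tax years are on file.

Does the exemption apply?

(i) returns current — satisfied.
(ii) has storefront — holds.
(iii) veteran — holds.
So (a) is satisfied (T AND T AND T).
(i) not (in enterprise zone) — not satisfied.
(ii) nonprofit — met.
So (b) is not satisfied (F AND T).
(1) = T OR F = true.
(a) >50% out-of-jur. sales — not satisfied.
(b) no delinquency — met.
(2): F OR T → true.
Overall = T AND T = true.

Yes — exempt.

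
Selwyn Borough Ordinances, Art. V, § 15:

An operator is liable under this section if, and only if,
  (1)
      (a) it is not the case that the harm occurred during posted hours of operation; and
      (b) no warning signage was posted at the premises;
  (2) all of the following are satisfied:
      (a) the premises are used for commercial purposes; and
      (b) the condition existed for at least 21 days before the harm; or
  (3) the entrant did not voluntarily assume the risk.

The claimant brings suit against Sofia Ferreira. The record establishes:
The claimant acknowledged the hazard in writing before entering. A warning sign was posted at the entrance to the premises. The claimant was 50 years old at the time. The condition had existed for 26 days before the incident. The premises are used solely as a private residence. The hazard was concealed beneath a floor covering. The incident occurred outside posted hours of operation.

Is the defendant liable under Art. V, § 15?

No — not liable.

(a) not (during posted hours) — met.
(b) no signage posted — not met.
So (1) is not satisfied (T AND F).
(a) commercial use — fails.
(b) condition ≥21 days old — satisfied.
(2) = F AND T = false.
(3) no assumed risk — not met.
So Overall is not satisfied (F OR F OR F).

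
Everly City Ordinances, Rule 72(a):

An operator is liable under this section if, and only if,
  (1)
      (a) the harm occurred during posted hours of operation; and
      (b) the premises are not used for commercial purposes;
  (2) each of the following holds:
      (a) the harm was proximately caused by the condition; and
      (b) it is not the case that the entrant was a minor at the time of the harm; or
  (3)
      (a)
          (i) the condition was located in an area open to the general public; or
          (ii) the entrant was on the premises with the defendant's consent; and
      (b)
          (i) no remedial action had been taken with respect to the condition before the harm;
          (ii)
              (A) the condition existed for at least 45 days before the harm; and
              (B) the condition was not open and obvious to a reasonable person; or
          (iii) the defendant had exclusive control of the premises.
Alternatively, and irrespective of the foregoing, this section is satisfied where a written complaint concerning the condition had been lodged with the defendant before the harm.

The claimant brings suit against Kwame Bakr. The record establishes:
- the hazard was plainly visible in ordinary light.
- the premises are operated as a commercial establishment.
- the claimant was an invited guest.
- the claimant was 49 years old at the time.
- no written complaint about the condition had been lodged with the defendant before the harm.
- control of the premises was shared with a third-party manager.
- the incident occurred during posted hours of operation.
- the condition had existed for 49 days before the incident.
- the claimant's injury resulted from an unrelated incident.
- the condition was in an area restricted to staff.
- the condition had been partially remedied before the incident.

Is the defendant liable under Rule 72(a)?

No — not liable.

(a) during posted hours — met.
(b) not (commercial use) — not met.
(1): T AND F → false.
(a) proximate cause — fails.
(b) not (entrant a minor) — met.
So (2) is not satisfied (F AND T).
(i) public area — not satisfied.
(ii) consent to enter — holds.
(a) = F OR T = true.
(i) no remedial action — fails.
(A) condition ≥45 days old — holds.
(B) not open/obvious — not met.
So (ii) is not satisfied (T AND F).
(iii) exclusive control — not satisfied.
So (b) is not satisfied (F OR F OR F).
(3): T AND F → false.
Overall = F OR F OR F = false.
Exception (complaint lodged) — not satisfied.
Result: main false OR exception false → false.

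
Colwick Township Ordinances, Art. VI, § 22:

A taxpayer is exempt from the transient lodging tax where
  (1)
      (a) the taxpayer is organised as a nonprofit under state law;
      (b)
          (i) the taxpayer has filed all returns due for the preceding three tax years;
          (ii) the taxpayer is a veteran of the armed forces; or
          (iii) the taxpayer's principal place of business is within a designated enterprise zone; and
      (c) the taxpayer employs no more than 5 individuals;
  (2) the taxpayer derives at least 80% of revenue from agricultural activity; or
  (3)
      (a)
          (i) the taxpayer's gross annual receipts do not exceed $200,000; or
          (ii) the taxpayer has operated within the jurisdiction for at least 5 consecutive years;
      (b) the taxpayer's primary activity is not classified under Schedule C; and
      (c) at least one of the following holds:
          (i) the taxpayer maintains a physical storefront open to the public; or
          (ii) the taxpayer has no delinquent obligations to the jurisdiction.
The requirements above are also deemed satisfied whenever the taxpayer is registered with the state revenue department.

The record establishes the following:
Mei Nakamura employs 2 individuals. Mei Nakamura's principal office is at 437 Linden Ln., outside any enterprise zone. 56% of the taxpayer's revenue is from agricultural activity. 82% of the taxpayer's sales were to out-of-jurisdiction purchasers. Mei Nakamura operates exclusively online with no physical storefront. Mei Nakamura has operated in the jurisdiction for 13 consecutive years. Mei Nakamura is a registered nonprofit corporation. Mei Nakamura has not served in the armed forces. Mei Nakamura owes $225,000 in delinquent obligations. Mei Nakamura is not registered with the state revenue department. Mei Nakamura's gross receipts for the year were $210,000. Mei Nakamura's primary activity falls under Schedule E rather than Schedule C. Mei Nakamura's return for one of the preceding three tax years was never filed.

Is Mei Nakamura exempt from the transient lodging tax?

No — not exempt.

(a) nonprofit — holds.
(i) returns current — not satisfied.
(ii) veteran — not met.
(iii) in enterprise zone — fails.
(b) = F OR F OR F = false.
(c) ≤ 5 employees — met.
So (1) is not satisfied (T AND F AND T).
(2) ≥80% agricultural — not met.
(i) receipts ≤ $200,000 — not met.
(ii) ≥ 5 yrs in jurisdiction — satisfied.
(a) = F OR T = true.
(b) not (Schedule C activity) — satisfied.
(i) has storefront — not satisfied.
(ii) no delinquency — not met.
(c) = F OR F = false.
(3): T AND T AND F → false.
So Overall is not satisfied (F OR F OR F).
Exception (state-registered) — not satisfied.
Result: main false OR exception false → false.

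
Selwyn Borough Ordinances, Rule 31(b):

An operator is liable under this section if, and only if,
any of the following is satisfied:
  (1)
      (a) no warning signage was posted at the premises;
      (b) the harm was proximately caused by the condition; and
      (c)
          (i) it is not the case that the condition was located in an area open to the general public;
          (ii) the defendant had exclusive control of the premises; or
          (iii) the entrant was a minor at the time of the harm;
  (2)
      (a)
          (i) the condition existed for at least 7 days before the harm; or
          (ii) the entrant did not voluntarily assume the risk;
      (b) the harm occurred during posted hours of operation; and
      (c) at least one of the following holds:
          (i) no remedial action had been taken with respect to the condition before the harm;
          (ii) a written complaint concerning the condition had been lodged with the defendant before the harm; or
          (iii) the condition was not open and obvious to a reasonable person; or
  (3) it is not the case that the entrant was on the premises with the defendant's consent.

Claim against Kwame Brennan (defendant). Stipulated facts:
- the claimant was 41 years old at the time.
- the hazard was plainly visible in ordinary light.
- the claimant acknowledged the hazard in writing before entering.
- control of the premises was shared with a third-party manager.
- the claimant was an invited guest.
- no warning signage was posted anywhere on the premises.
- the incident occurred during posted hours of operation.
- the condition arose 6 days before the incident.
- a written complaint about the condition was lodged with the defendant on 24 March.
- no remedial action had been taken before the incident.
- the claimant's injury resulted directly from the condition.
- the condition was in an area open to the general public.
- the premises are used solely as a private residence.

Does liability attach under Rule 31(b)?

No — not liable.

(a) no signage posted — met.
(b) proximate cause — holds.
(i) not (public area) — not met.
(ii) exclusive control — not met.
(iii) entrant a minor — not met.
So (c) is not satisfied (F OR F OR F).
So (1) is not satisfied (T AND T AND F).
(i) condition ≥7 days old — not satisfied.
(ii) no assumed risk — fails.
(a) = F OR F = false.
(b) during posted hours — satisfied.
(i) no remedial action — satisfied.
(ii) complaint lodged — satisfied.
(iii) not open/obvious — fails.
(c): T OR T OR F → true.
(2) = F AND T AND T = false.
(3) not (consent to enter) — fails.
Overall = F OR F OR F = false.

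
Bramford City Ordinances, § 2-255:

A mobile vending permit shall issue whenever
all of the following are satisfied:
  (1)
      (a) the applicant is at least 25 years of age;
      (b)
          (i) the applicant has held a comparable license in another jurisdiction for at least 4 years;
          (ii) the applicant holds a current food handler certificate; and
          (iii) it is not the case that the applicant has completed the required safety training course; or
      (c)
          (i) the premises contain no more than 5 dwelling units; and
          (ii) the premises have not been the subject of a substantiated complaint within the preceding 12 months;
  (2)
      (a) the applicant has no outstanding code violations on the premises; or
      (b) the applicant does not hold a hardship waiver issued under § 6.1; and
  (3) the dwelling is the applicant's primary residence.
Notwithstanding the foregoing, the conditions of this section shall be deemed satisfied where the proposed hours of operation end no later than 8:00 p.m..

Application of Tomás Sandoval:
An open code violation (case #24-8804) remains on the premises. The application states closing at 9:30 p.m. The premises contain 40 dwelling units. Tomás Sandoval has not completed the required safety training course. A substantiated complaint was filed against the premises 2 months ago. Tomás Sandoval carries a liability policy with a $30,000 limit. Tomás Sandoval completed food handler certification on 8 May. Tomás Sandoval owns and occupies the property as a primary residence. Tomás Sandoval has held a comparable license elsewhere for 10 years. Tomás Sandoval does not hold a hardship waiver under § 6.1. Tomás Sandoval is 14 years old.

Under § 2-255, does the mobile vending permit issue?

Yes — granted.

(a) age ≥ 25 — fails.
(i) prior license ≥ 4 yr — satisfied.
(ii) food handler cert. — satisfied.
(iii) not (safety training) — met.
(b): T AND T AND T → true.
(i) ≤ 5 units — not satisfied.
(ii) no complaint in 12 mo. — not satisfied.
So (c) is not satisfied (F AND F).
(1): F OR T OR F → true.
(a) no code violations — not satisfied.
(b) not (hardship waiver) — met.
(2) = F OR T = true.
(3) primary residence — satisfied.
Overall: T AND T AND T → true.
Exception (closes by 8 p.m.) — not satisfied.
Result: main true OR exception false → true.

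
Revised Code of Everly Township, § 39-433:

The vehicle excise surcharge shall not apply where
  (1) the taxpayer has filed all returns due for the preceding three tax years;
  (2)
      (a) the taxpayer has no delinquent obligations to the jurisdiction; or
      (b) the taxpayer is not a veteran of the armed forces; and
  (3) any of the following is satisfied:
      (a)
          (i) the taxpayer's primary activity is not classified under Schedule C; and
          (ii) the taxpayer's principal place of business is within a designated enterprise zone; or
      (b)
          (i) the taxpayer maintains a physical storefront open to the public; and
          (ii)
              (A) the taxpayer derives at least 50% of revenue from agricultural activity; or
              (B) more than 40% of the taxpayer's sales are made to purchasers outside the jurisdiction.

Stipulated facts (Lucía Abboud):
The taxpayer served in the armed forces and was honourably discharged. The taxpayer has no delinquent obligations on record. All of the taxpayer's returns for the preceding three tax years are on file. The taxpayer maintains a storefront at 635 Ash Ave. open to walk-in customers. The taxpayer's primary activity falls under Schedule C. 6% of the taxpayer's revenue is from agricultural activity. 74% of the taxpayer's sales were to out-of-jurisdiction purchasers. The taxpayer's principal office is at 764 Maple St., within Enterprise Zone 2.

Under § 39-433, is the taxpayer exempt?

(1) returns current — satisfied.
(a) no delinquency — satisfied.
(b) not (veteran) — not met.
So (2) is satisfied (T OR F).
(i) not (Schedule C activity) — not satisfied.
(ii) in enterprise zone — met.
So (a) is not satisfied (F AND T).
(i) has storefront — satisfied.
(A) ≥50% agricultural — fails.
(B) >40% out-of-jur. sales — holds.
(ii) = F OR T = true.
(b): T AND T → true.
(3) = F OR T = true.
So Overall is satisfied (T AND T AND T).

Yes — exempt.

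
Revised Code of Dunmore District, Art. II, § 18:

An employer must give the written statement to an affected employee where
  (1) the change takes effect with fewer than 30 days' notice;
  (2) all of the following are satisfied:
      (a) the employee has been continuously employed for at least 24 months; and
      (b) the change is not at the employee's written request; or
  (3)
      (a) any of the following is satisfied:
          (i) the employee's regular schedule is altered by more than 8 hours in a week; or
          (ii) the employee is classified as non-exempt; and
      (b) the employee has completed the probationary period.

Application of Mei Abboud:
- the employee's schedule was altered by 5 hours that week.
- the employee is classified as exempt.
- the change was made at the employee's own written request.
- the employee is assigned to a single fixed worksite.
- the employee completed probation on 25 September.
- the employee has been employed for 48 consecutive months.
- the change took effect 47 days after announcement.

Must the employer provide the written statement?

No — not required.

(1) < 30 days' notice — fails.
(a) tenure ≥ 24 mo. — met.
(b) not employee-requested — not satisfied.
So (2) is not satisfied (T AND F).
(i) schedule shift > 8h — not met.
(ii) non-exempt — not met.
So (a) is not satisfied (F OR F).
(b) past probation — holds.
(3): F AND T → false.
So Overall is not satisfied (F OR F OR F).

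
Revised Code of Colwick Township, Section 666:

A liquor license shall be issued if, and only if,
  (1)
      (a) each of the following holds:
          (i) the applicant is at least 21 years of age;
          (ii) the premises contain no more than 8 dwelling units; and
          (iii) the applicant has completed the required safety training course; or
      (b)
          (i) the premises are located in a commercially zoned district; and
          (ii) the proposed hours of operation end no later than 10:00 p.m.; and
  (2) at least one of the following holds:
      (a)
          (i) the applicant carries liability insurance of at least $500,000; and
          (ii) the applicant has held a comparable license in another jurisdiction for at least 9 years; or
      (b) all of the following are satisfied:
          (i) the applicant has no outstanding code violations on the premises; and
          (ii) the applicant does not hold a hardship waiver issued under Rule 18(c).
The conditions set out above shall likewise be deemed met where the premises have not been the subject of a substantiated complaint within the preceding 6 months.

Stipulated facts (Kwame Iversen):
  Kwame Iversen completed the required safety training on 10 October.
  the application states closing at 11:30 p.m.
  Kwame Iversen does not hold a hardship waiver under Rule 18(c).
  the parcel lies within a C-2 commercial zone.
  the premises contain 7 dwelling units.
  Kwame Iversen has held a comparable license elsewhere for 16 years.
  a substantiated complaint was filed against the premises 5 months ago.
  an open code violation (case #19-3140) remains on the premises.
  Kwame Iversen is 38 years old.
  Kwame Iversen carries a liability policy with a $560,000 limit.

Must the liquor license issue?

(i) age ≥ 21 — met.
(ii) ≤ 8 units — holds.
(iii) safety training — holds.
(a): T AND T AND T → true.
(i) commercially zoned — met.
(ii) closes by 10 p.m. — fails.
(b): T AND F → false.
(1) = T OR F = true.
(i) insurance ≥ $500,000 — holds.
(ii) prior license ≥ 9 yr — holds.
(a): T AND T → true.
(i) no code violations — not satisfied.
(ii) not (hardship waiver) — satisfied.
(b): F AND T → false.
(2): T OR F → true.
Overall: T AND T → true.
Exception (no complaint in 6 mo.) — not satisfied.
Result: main true OR exception false → true.

Yes — granted.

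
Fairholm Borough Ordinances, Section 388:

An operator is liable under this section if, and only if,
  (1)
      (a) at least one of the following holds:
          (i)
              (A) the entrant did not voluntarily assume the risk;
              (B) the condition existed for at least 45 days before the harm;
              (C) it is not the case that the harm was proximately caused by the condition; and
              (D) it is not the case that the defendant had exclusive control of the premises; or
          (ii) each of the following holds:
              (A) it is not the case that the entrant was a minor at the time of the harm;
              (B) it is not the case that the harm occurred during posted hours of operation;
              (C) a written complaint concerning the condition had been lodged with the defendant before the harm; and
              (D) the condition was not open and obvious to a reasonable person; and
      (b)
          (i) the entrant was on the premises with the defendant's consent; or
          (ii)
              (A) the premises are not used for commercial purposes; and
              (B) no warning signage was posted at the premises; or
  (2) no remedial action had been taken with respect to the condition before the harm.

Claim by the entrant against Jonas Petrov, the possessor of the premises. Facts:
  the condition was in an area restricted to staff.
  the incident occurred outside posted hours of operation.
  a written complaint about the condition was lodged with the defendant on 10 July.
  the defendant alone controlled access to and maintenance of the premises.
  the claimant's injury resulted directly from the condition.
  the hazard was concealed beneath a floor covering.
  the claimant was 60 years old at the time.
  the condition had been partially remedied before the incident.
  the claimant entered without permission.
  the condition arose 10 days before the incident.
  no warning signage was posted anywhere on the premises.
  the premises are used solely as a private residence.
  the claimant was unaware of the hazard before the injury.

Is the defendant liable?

(A) no assumed risk — met.
(B) condition ≥45 days old — not satisfied.
(C) not (proximate cause) — not met.
(D) not (exclusive control) — not met.
(i) = T AND F AND F AND F = false.
(A) not (entrant a minor) — satisfied.
(B) not (during posted hours) — met.
(C) complaint lodged — holds.
(D) not open/obvious — satisfied.
(ii): T AND T AND T AND T → true.
So (a) is satisfied (F OR T).
(i) consent to enter — not satisfied.
(A) not (commercial use) — holds.
(B) no signage posted — satisfied.
(ii): T AND T → true.
(b) = F OR T = true.
So (1) is satisfied (T AND T).
(2) no remedial action — not satisfied.
Overall: T OR F → true.

Yes — liable.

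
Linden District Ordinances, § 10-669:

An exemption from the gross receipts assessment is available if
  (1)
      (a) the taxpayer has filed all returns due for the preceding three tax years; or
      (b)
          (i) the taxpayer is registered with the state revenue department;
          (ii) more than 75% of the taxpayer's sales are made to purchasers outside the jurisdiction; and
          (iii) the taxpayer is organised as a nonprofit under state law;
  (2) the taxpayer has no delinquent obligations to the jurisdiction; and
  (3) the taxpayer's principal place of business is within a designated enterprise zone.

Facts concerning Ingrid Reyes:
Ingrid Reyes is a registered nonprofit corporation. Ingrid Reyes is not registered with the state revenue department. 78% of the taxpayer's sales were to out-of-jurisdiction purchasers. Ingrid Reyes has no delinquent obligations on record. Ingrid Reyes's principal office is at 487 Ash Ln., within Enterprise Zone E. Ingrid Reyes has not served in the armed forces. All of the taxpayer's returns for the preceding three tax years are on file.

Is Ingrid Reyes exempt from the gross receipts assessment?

(a) returns current — satisfied.
(i) state-registered — not satisfied.
(ii) >75% out-of-jur. sales — holds.
(iii) nonprofit — met.
(b) = F AND T AND T = false.
(1) = T OR F = true.
(2) no delinquency — met.
(3) in enterprise zone — holds.
Overall: T AND T AND T → true.

Yes — exempt.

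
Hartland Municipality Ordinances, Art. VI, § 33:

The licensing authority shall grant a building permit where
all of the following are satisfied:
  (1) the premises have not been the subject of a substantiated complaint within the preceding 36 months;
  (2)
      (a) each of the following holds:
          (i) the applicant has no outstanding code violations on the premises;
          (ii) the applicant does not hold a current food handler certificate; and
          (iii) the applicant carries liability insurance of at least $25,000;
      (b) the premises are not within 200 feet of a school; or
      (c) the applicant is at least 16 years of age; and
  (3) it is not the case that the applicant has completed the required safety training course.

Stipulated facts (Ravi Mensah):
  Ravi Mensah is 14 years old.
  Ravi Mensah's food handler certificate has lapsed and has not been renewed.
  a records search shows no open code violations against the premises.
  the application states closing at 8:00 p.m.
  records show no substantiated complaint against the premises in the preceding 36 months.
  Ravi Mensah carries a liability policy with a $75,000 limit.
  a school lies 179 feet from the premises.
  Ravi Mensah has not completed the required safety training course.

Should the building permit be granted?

(1) no complaint in 36 mo. — satisfied.
(i) no code violations — satisfied.
(ii) not (food handler cert.) — satisfied.
(iii) insurance ≥ $25,000 — satisfied.
So (a) is satisfied (T AND T AND T).
(b) ≥200 ft from school — not met.
(c) age ≥ 16 — not satisfied.
(2): T OR F OR F → true.
(3) not (safety training) — holds.
So Overall is satisfied (T AND T AND T).

Yes — granted.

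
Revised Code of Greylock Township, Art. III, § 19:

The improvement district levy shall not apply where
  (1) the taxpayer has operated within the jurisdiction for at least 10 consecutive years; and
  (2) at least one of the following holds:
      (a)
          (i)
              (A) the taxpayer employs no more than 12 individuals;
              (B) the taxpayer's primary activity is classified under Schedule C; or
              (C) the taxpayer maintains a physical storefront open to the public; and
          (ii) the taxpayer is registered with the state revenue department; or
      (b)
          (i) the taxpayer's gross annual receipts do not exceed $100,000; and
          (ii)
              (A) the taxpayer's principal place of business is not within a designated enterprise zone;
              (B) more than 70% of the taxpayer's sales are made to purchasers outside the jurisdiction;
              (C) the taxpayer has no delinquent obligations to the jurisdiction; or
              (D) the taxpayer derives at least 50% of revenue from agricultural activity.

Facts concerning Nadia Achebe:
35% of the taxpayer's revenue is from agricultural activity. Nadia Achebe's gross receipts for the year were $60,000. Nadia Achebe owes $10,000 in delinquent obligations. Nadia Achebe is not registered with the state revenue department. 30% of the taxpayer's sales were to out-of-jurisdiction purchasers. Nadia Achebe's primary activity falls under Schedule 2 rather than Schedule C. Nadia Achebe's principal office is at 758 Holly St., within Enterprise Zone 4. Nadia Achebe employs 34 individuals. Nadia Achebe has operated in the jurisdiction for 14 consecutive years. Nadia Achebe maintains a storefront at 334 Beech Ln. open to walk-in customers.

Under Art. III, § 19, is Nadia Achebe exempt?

(1) ≥ 10 yrs in jurisdiction — holds.
(A) ≤ 12 employees — not met.
(B) Schedule C activity — fails.
(C) has storefront — holds.
(i): F OR F OR T → true.
(ii) state-registered — not met.
So (a) is not satisfied (T AND F).
(i) receipts ≤ $100,000 — satisfied.
(A) not (in enterprise zone) — not satisfied.
(B) >70% out-of-jur. sales — fails.
(C) no delinquency — not met.
(D) ≥50% agricultural — not satisfied.
So (ii) is not satisfied (F OR F OR F OR F).
So (b) is not satisfied (T AND F).
(2): F OR F → false.
So Overall is not satisfied (T AND F).

No — not exempt.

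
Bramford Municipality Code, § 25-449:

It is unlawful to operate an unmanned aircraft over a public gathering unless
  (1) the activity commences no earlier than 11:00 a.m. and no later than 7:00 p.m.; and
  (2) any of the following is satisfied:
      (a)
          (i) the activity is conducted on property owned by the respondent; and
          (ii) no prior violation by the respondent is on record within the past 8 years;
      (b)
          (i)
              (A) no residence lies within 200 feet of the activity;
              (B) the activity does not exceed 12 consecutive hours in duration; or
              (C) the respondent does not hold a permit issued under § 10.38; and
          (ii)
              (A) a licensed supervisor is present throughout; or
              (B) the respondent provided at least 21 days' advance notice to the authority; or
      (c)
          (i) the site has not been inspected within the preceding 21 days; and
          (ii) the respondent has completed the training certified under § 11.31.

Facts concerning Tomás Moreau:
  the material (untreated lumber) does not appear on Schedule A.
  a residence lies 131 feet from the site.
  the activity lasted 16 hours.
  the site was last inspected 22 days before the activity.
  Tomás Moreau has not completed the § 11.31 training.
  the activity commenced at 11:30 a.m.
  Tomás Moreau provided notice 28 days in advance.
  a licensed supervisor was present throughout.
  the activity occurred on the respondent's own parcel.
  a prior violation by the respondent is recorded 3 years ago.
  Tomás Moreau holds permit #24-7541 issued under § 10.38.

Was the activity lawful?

No — unlawful.

(1) start within hours — met.
(i) own property — holds.
(ii) no prior violation — fails.
So (a) is not satisfied (T AND F).
(A) no residence in 200 ft — not met.
(B) ≤ 12 hrs duration — fails.
(C) not (holds permit) — not met.
So (i) is not satisfied (F OR F OR F).
(A) supervisor present — holds.
(B) ≥21 days' notice — holds.
So (ii) is satisfied (T OR T).
(b) = F AND T = false.
(i) not (site inspected) — holds.
(ii) training certified — not satisfied.
(c): T AND F → false.
(2) = F OR F OR F = false.
Overall = T AND F = false.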